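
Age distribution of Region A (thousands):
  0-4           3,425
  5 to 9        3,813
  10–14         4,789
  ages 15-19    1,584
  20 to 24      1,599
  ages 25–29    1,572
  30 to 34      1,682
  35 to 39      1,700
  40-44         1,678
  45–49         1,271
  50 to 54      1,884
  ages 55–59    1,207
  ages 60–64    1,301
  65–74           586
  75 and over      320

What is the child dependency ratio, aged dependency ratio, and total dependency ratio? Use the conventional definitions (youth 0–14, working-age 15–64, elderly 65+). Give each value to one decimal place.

Youth dependency ratio: 77.7
Old-age dependency ratio: 5.9
Total dependency ratio: 83.6

0–14: 3,425 + 3,813 + 4,789 = 12,027
15–64: 1,584 + 1,599 + 1,572 + 1,682 + 1,700 + 1,678 + 1,271 + 1,884 + 1,207 + 1,301 = 15,478
65+: 586 + 320 = 906
Youth dependency ratio = 12,027 / 15,478 × 100 = 77.7
Old-age dependency ratio = 906 / 15,478 × 100 = 5.9
Total dependency ratio = (12,027 + 906) / 15,478 × 100 = 12,933 / 15,478 × 100 = 83.6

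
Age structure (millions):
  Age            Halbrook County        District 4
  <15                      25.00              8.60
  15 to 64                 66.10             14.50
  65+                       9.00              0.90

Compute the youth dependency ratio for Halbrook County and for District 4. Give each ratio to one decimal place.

Halbrook County: 37.8
District 4: 59.3

Halbrook County: 25.00 / 66.10 × 100 = 37.8
District 4: 8.60 / 14.50 × 100 = 59.3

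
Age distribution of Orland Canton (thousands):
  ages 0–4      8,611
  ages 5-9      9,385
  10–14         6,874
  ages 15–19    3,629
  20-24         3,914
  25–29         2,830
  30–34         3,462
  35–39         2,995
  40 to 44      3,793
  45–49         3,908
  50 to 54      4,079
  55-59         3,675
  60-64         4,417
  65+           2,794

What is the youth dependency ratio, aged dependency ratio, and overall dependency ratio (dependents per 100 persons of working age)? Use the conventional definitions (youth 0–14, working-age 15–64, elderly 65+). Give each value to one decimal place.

0–14: 8,611 + 9,385 + 6,874 = 24,870
15–64: 3,629 + 3,914 + 2,830 + 3,462 + 2,995 + 3,793 + 3,908 + 4,079 + 3,675 + 4,417 = 36,702
65+: 2,794
Youth dependency ratio = 24,870 / 36,702 × 100 = 67.8
Old-age dependency ratio = 2,794 / 36,702 × 100 = 7.6
Total dependency ratio = (24,870 + 2,794) / 36,702 × 100 = 27,664 / 36,702 × 100 = 75.4

Youth dependency ratio: 67.8
Old-age dependency ratio: 7.6
Total dependency ratio: 75.4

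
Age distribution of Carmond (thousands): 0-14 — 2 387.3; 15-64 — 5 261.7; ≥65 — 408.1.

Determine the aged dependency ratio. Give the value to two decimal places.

Old-age dependency ratio = 408.1 / 5 261.7 × 100 = 7.76

Old-age dependency ratio: 7.76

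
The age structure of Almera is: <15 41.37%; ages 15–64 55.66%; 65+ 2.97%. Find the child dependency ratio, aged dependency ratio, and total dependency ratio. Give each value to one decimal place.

Youth dependency ratio: 74.3
Old-age dependency ratio: 5.3
Total dependency ratio: 79.7

Youth dependency ratio = 41.37 / 55.66 × 100 = 74.3
Old-age dependency ratio = 2.97 / 55.66 × 100 = 5.3
Total dependency ratio = (41.37 + 2.97) / 55.66 × 100 = 44.34 / 55.66 × 100 = 79.7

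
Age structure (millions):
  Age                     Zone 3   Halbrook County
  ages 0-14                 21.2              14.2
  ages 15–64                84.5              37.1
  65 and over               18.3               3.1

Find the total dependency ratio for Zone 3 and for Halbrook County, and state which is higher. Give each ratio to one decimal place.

Zone 3: (21.2 + 18.3) / 84.5 × 100 = 39.5 / 84.5 × 100 = 46.7
Halbrook County: (14.2 + 3.1) / 37.1 × 100 = 17.3 / 37.1 × 100 = 46.6

Zone 3: 46.7
Halbrook County: 46.6
Higher: Zone 3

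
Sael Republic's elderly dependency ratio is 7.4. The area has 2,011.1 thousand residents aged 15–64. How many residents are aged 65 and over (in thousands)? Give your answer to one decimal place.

Old-age dependency ratio = elderly / working-age × 100
7.4 = E / 2,011.1 × 100
⇒ 148.8

Aged 65 and over: 148.8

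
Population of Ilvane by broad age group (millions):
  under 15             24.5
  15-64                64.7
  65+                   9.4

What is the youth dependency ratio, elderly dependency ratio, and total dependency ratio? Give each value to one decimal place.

Youth dependency ratio = 24.5 / 64.7 × 100 = 37.9
Old-age dependency ratio = 9.4 / 64.7 × 100 = 14.5
Total dependency ratio = (24.5 + 9.4) / 64.7 × 100 = 33.9 / 64.7 × 100 = 52.4

Youth dependency ratio: 37.9
Old-age dependency ratio: 14.5
Total dependency ratio: 52.4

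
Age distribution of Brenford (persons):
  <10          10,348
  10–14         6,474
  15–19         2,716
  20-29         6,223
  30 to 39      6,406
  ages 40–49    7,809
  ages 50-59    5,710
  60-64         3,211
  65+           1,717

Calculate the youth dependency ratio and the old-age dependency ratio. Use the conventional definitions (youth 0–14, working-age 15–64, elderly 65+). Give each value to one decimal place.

0–14: 10,348 + 6,474 = 16,822
15–64: 2,716 + 6,223 + 6,406 + 7,809 + 5,710 + 3,211 = 32,075
65+: 1,717
Youth dependency ratio = 16,822 / 32,075 × 100 = 52.4
Old-age dependency ratio = 1,717 / 32,075 × 100 = 5.4

Youth dependency ratio: 52.4
Old-age dependency ratio: 5.4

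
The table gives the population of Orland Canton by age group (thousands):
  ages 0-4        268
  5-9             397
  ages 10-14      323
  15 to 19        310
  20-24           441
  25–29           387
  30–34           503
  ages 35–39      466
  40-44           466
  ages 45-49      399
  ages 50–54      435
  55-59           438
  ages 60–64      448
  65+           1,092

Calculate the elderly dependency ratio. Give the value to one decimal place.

Old-age dependency ratio: 25.4

0–14: 268 + 397 + 323 = 988
15–64: 310 + 441 + 387 + 503 + 466 + 466 + 399 + 435 + 438 + 448 = 4,293
65+: 1,092
Old-age dependency ratio = 1,092 / 4,293 × 100 = 25.4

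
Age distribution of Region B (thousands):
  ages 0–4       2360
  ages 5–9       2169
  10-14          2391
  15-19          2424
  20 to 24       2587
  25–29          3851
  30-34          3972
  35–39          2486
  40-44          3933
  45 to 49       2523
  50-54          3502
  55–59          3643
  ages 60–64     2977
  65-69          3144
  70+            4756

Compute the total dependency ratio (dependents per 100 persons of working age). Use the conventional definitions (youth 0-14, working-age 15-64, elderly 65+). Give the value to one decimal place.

0–14: 2360 + 2169 + 2391 = 6920
15–64: 2424 + 2587 + 3851 + 3972 + 2486 + 3933 + 2523 + 3502 + 3643 + 2977 = 31898
65+: 3144 + 4756 = 7900
Total dependency ratio = (6920 + 7900) / 31898 × 100 = 14820 / 31898 × 100 = 46.5

Total dependency ratio: 46.5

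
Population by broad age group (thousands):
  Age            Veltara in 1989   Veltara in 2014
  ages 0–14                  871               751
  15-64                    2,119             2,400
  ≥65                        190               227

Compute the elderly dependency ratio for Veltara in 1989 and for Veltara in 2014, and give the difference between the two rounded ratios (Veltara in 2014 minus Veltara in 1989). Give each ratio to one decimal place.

Veltara in 1989: 190 / 2,119 × 100 = 9.0
Veltara in 2014: 227 / 2,400 × 100 = 9.5

Veltara in 1989: 9.0
Veltara in 2014: 9.5
Difference: +0.5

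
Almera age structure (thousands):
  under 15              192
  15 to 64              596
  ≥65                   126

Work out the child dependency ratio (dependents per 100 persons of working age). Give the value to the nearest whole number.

Youth dependency ratio: 32

Youth dependency ratio = 192 / 596 × 100 = 32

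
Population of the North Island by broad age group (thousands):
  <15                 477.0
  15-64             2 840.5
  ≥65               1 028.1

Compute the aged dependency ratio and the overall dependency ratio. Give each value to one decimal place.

Old-age dependency ratio = 1 028.1 / 2 840.5 × 100 = 36.2
Total dependency ratio = (477.0 + 1 028.1) / 2 840.5 × 100 = 1 505.1 / 2 840.5 × 100 = 53.0

Old-age dependency ratio: 36.2
Total dependency ratio: 53.0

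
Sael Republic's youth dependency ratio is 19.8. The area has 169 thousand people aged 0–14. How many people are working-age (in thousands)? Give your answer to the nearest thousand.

Working-age: 854

Youth dependency ratio = youth / working-age × 100
19.8 = 169 / W × 100
⇒ 854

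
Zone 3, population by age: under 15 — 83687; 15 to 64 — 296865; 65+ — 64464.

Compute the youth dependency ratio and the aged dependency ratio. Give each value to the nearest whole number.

Youth dependency ratio = 83687 / 296865 × 100 = 28
Old-age dependency ratio = 64464 / 296865 × 100 = 22

Youth dependency ratio: 28
Old-age dependency ratio: 22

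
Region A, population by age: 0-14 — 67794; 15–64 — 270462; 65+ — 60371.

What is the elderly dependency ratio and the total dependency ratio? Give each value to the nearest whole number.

Old-age dependency ratio: 22
Total dependency ratio: 47

Old-age dependency ratio = 60371 / 270462 × 100 = 22
Total dependency ratio = (67794 + 60371) / 270462 × 100 = 128165 / 270462 × 100 = 47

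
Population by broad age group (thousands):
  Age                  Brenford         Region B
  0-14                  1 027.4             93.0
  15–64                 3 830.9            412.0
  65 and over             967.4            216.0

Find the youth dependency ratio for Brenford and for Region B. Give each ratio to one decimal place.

Brenford: 1 027.4 / 3 830.9 × 100 = 26.8
Region B: 93.0 / 412.0 × 100 = 22.6

Brenford: 26.8
Region B: 22.6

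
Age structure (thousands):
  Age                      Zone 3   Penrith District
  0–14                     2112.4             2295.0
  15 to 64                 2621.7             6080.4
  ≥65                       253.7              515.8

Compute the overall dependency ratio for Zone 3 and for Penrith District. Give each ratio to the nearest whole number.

Zone 3: (2112.4 + 253.7) / 2621.7 × 100 = 2366.1 / 2621.7 × 100 = 90
Penrith District: (2295.0 + 515.8) / 6080.4 × 100 = 2810.8 / 6080.4 × 100 = 46

Zone 3: 90
Penrith District: 46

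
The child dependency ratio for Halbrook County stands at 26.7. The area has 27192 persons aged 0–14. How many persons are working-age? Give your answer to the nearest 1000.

Working-age: 102000

Youth dependency ratio = youth / working-age × 100
26.7 = 27192 / W × 100
⇒ 102000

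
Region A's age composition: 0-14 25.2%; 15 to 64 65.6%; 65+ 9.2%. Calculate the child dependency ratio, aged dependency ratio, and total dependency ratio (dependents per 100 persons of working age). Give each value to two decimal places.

Youth dependency ratio = 25.2 / 65.6 × 100 = 38.41
Old-age dependency ratio = 9.2 / 65.6 × 100 = 14.02
Total dependency ratio = (25.2 + 9.2) / 65.6 × 100 = 34.4 / 65.6 × 100 = 52.44

Youth dependency ratio: 38.41
Old-age dependency ratio: 14.02
Total dependency ratio: 52.44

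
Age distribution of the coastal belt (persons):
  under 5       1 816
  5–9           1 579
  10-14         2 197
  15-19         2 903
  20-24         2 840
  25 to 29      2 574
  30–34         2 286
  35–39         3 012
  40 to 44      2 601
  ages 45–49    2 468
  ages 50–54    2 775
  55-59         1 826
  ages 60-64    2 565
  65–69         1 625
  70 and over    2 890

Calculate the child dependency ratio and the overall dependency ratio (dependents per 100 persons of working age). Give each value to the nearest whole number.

0–14: 1 816 + 1 579 + 2 197 = 5 592
15–64: 2 903 + 2 840 + 2 574 + 2 286 + 3 012 + 2 601 + 2 468 + 2 775 + 1 826 + 2 565 = 25 850
65+: 1 625 + 2 890 = 4 515
Youth dependency ratio = 5 592 / 25 850 × 100 = 22
Total dependency ratio = (5 592 + 4 515) / 25 850 × 100 = 10 107 / 25 850 × 100 = 39

Youth dependency ratio: 22
Total dependency ratio: 39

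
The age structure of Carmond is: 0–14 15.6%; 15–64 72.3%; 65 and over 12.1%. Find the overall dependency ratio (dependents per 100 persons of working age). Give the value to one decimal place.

Total dependency ratio: 38.3

Total dependency ratio = (15.6 + 12.1) / 72.3 × 100 = 27.7 / 72.3 × 100 = 38.3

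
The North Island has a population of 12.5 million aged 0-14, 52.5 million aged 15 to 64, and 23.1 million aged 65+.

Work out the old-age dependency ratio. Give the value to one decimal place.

Old-age dependency ratio = 23.1 / 52.5 × 100 = 44.0

Old-age dependency ratio: 44.0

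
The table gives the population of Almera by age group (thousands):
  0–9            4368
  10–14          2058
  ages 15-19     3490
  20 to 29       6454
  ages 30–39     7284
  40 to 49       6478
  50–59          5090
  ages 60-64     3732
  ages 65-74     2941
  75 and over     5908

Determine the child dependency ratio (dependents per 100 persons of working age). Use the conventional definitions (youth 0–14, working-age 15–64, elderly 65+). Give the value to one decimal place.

Youth dependency ratio: 19.8

0–14: 4368 + 2058 = 6426
15–64: 3490 + 6454 + 7284 + 6478 + 5090 + 3732 = 32528
65+: 2941 + 5908 = 8849
Youth dependency ratio = 6426 / 32528 × 100 = 19.8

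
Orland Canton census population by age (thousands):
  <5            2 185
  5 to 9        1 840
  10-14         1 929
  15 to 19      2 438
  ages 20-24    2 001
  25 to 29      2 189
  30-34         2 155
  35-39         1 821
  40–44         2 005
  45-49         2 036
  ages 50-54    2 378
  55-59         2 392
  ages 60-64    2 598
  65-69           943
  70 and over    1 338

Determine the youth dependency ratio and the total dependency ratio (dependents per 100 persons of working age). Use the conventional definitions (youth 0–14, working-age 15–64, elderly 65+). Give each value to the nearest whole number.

Youth dependency ratio: 27
Total dependency ratio: 37

0–14: 2 185 + 1 840 + 1 929 = 5 954
15–64: 2 438 + 2 001 + 2 189 + 2 155 + 1 821 + 2 005 + 2 036 + 2 378 + 2 392 + 2 598 = 22 013
65+: 943 + 1 338 = 2 281
Youth dependency ratio = 5 954 / 22 013 × 100 = 27
Total dependency ratio = (5 954 + 2 281) / 22 013 × 100 = 8 235 / 22 013 × 100 = 37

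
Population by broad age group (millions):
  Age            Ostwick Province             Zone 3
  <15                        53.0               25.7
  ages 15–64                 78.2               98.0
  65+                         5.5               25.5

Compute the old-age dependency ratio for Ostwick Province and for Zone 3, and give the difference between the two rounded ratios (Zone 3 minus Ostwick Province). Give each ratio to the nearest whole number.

Ostwick Province: 5.5 / 78.2 × 100 = 7
Zone 3: 25.5 / 98.0 × 100 = 26

Ostwick Province: 7
Zone 3: 26
Difference: +19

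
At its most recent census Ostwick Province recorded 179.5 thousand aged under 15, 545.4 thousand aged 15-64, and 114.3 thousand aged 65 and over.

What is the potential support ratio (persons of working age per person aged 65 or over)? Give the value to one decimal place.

Potential support ratio: 4.8

Potential support ratio = 545.4 / 114.3 = 4.8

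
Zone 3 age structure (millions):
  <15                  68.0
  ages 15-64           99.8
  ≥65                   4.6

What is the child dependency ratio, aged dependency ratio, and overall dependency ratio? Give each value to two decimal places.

Youth dependency ratio: 68.14
Old-age dependency ratio: 4.61
Total dependency ratio: 72.75

Youth dependency ratio = 68.0 / 99.8 × 100 = 68.14
Old-age dependency ratio = 4.6 / 99.8 × 100 = 4.61
Total dependency ratio = (68.0 + 4.6) / 99.8 × 100 = 72.6 / 99.8 × 100 = 72.75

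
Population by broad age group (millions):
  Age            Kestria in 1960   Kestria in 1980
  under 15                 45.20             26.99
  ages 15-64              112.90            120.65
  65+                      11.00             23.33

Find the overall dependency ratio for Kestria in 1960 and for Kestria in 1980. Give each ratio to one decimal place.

Kestria in 1960: (45.20 + 11.00) / 112.90 × 100 = 56.20 / 112.90 × 100 = 49.8
Kestria in 1980: (26.99 + 23.33) / 120.65 × 100 = 50.32 / 120.65 × 100 = 41.7

Kestria in 1960: 49.8
Kestria in 1980: 41.7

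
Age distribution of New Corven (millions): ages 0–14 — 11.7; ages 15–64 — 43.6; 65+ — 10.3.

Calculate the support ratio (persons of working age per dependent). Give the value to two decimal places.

Support ratio: 1.98

Support ratio = 43.6 / (11.7 + 10.3) = 43.6 / 22.0 = 1.98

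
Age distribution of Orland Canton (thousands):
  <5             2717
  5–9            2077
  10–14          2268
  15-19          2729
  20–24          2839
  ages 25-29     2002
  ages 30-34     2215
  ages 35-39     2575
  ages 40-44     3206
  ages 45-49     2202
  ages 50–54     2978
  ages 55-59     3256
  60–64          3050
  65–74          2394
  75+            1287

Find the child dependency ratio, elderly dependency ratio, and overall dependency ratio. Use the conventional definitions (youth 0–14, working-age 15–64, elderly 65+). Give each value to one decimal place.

Youth dependency ratio: 26.1
Old-age dependency ratio: 13.6
Total dependency ratio: 39.7

0–14: 2717 + 2077 + 2268 = 7062
15–64: 2729 + 2839 + 2002 + 2215 + 2575 + 3206 + 2202 + 2978 + 3256 + 3050 = 27052
65+: 2394 + 1287 = 3681
Youth dependency ratio = 7062 / 27052 × 100 = 26.1
Old-age dependency ratio = 3681 / 27052 × 100 = 13.6
Total dependency ratio = (7062 + 3681) / 27052 × 100 = 10743 / 27052 × 100 = 39.7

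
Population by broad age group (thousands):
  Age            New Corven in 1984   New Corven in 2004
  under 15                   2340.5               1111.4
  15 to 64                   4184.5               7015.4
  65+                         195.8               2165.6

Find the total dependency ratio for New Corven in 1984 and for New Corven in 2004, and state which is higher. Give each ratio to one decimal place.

New Corven in 1984: 60.6
New Corven in 2004: 46.7
Higher: New Corven in 1984

New Corven in 1984: (2340.5 + 195.8) / 4184.5 × 100 = 2536.3 / 4184.5 × 100 = 60.6
New Corven in 2004: (1111.4 + 2165.6) / 7015.4 × 100 = 3277.0 / 7015.4 × 100 = 46.7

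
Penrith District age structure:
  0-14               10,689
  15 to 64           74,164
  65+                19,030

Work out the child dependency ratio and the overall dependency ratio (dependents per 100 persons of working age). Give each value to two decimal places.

Youth dependency ratio: 14.41
Total dependency ratio: 40.07

Youth dependency ratio = 10,689 / 74,164 × 100 = 14.41
Total dependency ratio = (10,689 + 19,030) / 74,164 × 100 = 29,719 / 74,164 × 100 = 40.07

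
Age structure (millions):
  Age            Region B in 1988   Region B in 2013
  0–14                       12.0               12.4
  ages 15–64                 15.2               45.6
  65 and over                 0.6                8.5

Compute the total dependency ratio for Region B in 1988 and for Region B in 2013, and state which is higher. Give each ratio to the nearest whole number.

Region B in 1988: 83
Region B in 2013: 46
Higher: Region B in 1988

Region B in 1988: (12.0 + 0.6) / 15.2 × 100 = 12.6 / 15.2 × 100 = 83
Region B in 2013: (12.4 + 8.5) / 45.6 × 100 = 20.9 / 45.6 × 100 = 46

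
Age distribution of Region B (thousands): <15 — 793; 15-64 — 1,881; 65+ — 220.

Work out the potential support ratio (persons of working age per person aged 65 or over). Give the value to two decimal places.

Potential support ratio = 1,881 / 220 = 8.55

Potential support ratio: 8.55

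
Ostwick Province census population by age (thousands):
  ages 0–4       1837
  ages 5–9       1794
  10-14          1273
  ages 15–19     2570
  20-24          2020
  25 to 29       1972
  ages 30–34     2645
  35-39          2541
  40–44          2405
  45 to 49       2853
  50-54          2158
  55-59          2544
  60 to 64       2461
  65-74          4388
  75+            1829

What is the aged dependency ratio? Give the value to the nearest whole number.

0–14: 1837 + 1794 + 1273 = 4904
15–64: 2570 + 2020 + 1972 + 2645 + 2541 + 2405 + 2853 + 2158 + 2544 + 2461 = 24169
65+: 4388 + 1829 = 6217
Old-age dependency ratio = 6217 / 24169 × 100 = 26

Old-age dependency ratio: 26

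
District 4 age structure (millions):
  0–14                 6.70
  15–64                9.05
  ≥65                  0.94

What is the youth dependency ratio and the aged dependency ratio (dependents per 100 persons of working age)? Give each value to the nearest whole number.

Youth dependency ratio: 74
Old-age dependency ratio: 10

Youth dependency ratio = 6.70 / 9.05 × 100 = 74
Old-age dependency ratio = 0.94 / 9.05 × 100 = 10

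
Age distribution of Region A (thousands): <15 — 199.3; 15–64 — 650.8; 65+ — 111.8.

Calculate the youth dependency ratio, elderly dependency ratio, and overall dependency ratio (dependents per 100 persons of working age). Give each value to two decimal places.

Youth dependency ratio = 199.3 / 650.8 × 100 = 30.62
Old-age dependency ratio = 111.8 / 650.8 × 100 = 17.18
Total dependency ratio = (199.3 + 111.8) / 650.8 × 100 = 311.1 / 650.8 × 100 = 47.80

Youth dependency ratio: 30.62
Old-age dependency ratio: 17.18
Total dependency ratio: 47.80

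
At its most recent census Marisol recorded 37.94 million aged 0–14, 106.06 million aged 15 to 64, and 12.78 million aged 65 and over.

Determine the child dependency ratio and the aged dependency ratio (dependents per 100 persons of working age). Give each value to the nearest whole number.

Youth dependency ratio = 37.94 / 106.06 × 100 = 36
Old-age dependency ratio = 12.78 / 106.06 × 100 = 12

Youth dependency ratio: 36
Old-age dependency ratio: 12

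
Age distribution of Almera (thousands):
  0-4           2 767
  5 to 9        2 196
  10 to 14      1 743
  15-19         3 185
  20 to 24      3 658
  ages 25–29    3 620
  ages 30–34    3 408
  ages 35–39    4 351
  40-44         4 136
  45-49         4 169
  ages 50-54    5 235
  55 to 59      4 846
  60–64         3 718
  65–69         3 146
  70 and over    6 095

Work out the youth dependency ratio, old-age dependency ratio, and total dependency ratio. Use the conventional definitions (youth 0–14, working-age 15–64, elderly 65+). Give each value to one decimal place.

Youth dependency ratio: 16.6
Old-age dependency ratio: 22.9
Total dependency ratio: 39.5

0–14: 2 767 + 2 196 + 1 743 = 6 706
15–64: 3 185 + 3 658 + 3 620 + 3 408 + 4 351 + 4 136 + 4 169 + 5 235 + 4 846 + 3 718 = 40 326
65+: 3 146 + 6 095 = 9 241
Youth dependency ratio = 6 706 / 40 326 × 100 = 16.6
Old-age dependency ratio = 9 241 / 40 326 × 100 = 22.9
Total dependency ratio = (6 706 + 9 241) / 40 326 × 100 = 15 947 / 40 326 × 100 = 39.5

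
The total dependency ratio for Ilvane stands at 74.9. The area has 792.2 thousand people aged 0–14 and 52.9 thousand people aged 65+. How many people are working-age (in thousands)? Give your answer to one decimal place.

Total dependency ratio = (youth + elderly) / working-age × 100
74.9 = (792.2 + 52.9) / W × 100
⇒ 1128.3

Working-age: 1128.3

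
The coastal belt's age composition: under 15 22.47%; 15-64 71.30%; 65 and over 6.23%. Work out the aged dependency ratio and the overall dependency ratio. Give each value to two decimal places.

Old-age dependency ratio = 6.23 / 71.30 × 100 = 8.74
Total dependency ratio = (22.47 + 6.23) / 71.30 × 100 = 28.70 / 71.30 × 100 = 40.25

Old-age dependency ratio: 8.74
Total dependency ratio: 40.25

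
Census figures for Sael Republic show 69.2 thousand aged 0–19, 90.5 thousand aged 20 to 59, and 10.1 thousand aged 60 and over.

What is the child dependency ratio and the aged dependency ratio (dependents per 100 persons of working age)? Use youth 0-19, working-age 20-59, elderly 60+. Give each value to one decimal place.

Youth dependency ratio = 69.2 / 90.5 × 100 = 76.5
Old-age dependency ratio = 10.1 / 90.5 × 100 = 11.2

Youth dependency ratio: 76.5
Old-age dependency ratio: 11.2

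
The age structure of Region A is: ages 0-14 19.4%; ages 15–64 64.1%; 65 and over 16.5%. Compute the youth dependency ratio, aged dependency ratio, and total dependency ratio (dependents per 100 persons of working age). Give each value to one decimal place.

Youth dependency ratio: 30.3
Old-age dependency ratio: 25.7
Total dependency ratio: 56.0

Youth dependency ratio = 19.4 / 64.1 × 100 = 30.3
Old-age dependency ratio = 16.5 / 64.1 × 100 = 25.7
Total dependency ratio = (19.4 + 16.5) / 64.1 × 100 = 35.9 / 64.1 × 100 = 56.0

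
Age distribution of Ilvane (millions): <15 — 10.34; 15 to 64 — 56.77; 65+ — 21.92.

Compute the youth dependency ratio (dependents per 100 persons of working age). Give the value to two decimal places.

Youth dependency ratio = 10.34 / 56.77 × 100 = 18.21

Youth dependency ratio: 18.21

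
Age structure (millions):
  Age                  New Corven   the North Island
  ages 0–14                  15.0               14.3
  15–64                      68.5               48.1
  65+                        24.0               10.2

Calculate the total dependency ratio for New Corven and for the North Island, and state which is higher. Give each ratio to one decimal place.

New Corven: (15.0 + 24.0) / 68.5 × 100 = 39.0 / 68.5 × 100 = 56.9
the North Island: (14.3 + 10.2) / 48.1 × 100 = 24.5 / 48.1 × 100 = 50.9

New Corven: 56.9
the North Island: 50.9
Higher: New Corven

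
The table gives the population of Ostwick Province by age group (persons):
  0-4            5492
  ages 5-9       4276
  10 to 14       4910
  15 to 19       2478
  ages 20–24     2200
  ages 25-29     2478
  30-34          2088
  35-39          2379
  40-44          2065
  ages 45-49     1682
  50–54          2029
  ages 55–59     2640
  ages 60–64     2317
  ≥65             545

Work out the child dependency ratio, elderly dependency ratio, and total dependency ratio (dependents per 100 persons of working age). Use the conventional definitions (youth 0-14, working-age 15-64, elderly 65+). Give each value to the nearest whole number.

Youth dependency ratio: 66
Old-age dependency ratio: 2
Total dependency ratio: 68

0–14: 5492 + 4276 + 4910 = 14678
15–64: 2478 + 2200 + 2478 + 2088 + 2379 + 2065 + 1682 + 2029 + 2640 + 2317 = 22356
65+: 545
Youth dependency ratio = 14678 / 22356 × 100 = 66
Old-age dependency ratio = 545 / 22356 × 100 = 2
Total dependency ratio = (14678 + 545) / 22356 × 100 = 15223 / 22356 × 100 = 68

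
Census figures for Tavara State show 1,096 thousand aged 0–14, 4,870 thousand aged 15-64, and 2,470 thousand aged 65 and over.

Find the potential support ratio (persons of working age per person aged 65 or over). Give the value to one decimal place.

Potential support ratio = 4,870 / 2,470 = 2.0

Potential support ratio: 2.0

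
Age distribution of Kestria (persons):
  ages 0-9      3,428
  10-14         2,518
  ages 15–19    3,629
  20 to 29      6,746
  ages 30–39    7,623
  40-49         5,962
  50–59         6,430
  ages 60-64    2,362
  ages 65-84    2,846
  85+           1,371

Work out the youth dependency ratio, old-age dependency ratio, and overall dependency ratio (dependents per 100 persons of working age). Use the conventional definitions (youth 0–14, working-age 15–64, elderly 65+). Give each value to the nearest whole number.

0–14: 3,428 + 2,518 = 5,946
15–64: 3,629 + 6,746 + 7,623 + 5,962 + 6,430 + 2,362 = 32,752
65+: 2,846 + 1,371 = 4,217
Youth dependency ratio = 5,946 / 32,752 × 100 = 18
Old-age dependency ratio = 4,217 / 32,752 × 100 = 13
Total dependency ratio = (5,946 + 4,217) / 32,752 × 100 = 10,163 / 32,752 × 100 = 31

Youth dependency ratio: 18
Old-age dependency ratio: 13
Total dependency ratio: 31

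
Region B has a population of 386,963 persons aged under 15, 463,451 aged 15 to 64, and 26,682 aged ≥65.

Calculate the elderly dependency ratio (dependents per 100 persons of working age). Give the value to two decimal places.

Old-age dependency ratio: 5.76

Old-age dependency ratio = 26,682 / 463,451 × 100 = 5.76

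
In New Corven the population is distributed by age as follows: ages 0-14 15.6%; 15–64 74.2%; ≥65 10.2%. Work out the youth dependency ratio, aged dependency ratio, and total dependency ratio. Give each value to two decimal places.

Youth dependency ratio: 21.02
Old-age dependency ratio: 13.75
Total dependency ratio: 34.77

Youth dependency ratio = 15.6 / 74.2 × 100 = 21.02
Old-age dependency ratio = 10.2 / 74.2 × 100 = 13.75
Total dependency ratio = (15.6 + 10.2) / 74.2 × 100 = 25.8 / 74.2 × 100 = 34.77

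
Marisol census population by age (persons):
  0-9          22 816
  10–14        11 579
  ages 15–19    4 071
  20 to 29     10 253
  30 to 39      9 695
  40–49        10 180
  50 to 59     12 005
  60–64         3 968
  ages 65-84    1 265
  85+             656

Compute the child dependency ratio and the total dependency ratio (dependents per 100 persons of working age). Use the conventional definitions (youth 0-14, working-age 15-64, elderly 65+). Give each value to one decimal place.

0–14: 22 816 + 11 579 = 34 395
15–64: 4 071 + 10 253 + 9 695 + 10 180 + 12 005 + 3 968 = 50 172
65+: 1 265 + 656 = 1 921
Youth dependency ratio = 34 395 / 50 172 × 100 = 68.6
Total dependency ratio = (34 395 + 1 921) / 50 172 × 100 = 36 316 / 50 172 × 100 = 72.4

Youth dependency ratio: 68.6
Total dependency ratio: 72.4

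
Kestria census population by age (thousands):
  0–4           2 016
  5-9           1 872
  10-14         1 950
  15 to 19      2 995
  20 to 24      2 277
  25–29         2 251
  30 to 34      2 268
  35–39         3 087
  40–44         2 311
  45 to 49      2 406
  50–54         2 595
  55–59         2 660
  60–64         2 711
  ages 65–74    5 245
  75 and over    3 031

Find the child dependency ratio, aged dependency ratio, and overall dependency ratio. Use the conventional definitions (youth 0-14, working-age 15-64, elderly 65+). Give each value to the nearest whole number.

Youth dependency ratio: 23
Old-age dependency ratio: 32
Total dependency ratio: 55

0–14: 2 016 + 1 872 + 1 950 = 5 838
15–64: 2 995 + 2 277 + 2 251 + 2 268 + 3 087 + 2 311 + 2 406 + 2 595 + 2 660 + 2 711 = 25 561
65+: 5 245 + 3 031 = 8 276
Youth dependency ratio = 5 838 / 25 561 × 100 = 23
Old-age dependency ratio = 8 276 / 25 561 × 100 = 32
Total dependency ratio = (5 838 + 8 276) / 25 561 × 100 = 14 114 / 25 561 × 100 = 55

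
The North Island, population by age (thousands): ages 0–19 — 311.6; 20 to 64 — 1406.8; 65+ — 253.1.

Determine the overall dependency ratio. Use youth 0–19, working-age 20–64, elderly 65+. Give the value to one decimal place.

Total dependency ratio: 40.1

Total dependency ratio = (311.6 + 253.1) / 1406.8 × 100 = 564.7 / 1406.8 × 100 = 40.1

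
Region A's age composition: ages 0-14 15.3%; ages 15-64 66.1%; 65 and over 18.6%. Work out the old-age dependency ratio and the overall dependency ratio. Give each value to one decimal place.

Old-age dependency ratio: 28.1
Total dependency ratio: 51.3

Old-age dependency ratio = 18.6 / 66.1 × 100 = 28.1
Total dependency ratio = (15.3 + 18.6) / 66.1 × 100 = 33.9 / 66.1 × 100 = 51.3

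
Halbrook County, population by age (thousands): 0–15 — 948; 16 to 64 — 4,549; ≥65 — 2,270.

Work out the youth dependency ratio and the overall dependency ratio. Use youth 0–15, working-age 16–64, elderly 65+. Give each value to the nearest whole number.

Youth dependency ratio = 948 / 4,549 × 100 = 21
Total dependency ratio = (948 + 2,270) / 4,549 × 100 = 3,218 / 4,549 × 100 = 71

Youth dependency ratio: 21
Total dependency ratio: 71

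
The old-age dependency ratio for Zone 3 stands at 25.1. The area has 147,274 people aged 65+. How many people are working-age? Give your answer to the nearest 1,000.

Old-age dependency ratio = elderly / working-age × 100
25.1 = 147,274 / W × 100
⇒ 587,000

Working-age: 587,000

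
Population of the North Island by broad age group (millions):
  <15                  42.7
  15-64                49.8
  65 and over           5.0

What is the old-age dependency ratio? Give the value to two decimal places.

Old-age dependency ratio: 10.04

Old-age dependency ratio = 5.0 / 49.8 × 100 = 10.04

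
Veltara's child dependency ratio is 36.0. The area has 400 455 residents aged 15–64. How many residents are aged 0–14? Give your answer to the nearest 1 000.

Youth dependency ratio = youth / working-age × 100
36.0 = Y / 400 455 × 100
⇒ 144 000

Aged 0–14: 144 000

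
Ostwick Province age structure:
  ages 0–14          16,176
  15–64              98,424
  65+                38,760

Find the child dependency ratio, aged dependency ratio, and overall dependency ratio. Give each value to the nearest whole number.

Youth dependency ratio: 16
Old-age dependency ratio: 39
Total dependency ratio: 56

Youth dependency ratio = 16,176 / 98,424 × 100 = 16
Old-age dependency ratio = 38,760 / 98,424 × 100 = 39
Total dependency ratio = (16,176 + 38,760) / 98,424 × 100 = 54,936 / 98,424 × 100 = 56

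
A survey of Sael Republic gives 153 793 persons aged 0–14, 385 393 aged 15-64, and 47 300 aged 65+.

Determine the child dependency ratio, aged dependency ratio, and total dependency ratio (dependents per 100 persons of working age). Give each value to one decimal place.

Youth dependency ratio: 39.9
Old-age dependency ratio: 12.3
Total dependency ratio: 52.2

Youth dependency ratio = 153 793 / 385 393 × 100 = 39.9
Old-age dependency ratio = 47 300 / 385 393 × 100 = 12.3
Total dependency ratio = (153 793 + 47 300) / 385 393 × 100 = 201 093 / 385 393 × 100 = 52.2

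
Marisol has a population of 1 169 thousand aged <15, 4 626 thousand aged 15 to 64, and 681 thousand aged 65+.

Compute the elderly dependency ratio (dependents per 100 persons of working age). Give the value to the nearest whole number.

Old-age dependency ratio = 681 / 4 626 × 100 = 15

Old-age dependency ratio: 15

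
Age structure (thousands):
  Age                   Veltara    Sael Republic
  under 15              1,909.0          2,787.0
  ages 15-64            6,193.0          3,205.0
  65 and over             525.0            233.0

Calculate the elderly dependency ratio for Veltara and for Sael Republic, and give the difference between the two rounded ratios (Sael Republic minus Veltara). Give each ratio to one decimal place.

Veltara: 8.5
Sael Republic: 7.3
Difference: -1.2

Veltara: 525.0 / 6,193.0 × 100 = 8.5
Sael Republic: 233.0 / 3,205.0 × 100 = 7.3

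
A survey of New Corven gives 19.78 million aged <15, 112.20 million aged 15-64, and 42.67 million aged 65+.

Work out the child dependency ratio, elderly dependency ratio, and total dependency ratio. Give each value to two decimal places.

Youth dependency ratio = 19.78 / 112.20 × 100 = 17.63
Old-age dependency ratio = 42.67 / 112.20 × 100 = 38.03
Total dependency ratio = (19.78 + 42.67) / 112.20 × 100 = 62.45 / 112.20 × 100 = 55.66

Youth dependency ratio: 17.63
Old-age dependency ratio: 38.03
Total dependency ratio: 55.66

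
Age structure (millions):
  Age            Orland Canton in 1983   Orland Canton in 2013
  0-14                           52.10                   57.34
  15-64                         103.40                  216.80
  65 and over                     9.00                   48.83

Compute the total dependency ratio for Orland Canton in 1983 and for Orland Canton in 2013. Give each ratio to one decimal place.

Orland Canton in 1983: 59.1
Orland Canton in 2013: 49.0

Orland Canton in 1983: (52.10 + 9.00) / 103.40 × 100 = 61.10 / 103.40 × 100 = 59.1
Orland Canton in 2013: (57.34 + 48.83) / 216.80 × 100 = 106.17 / 216.80 × 100 = 49.0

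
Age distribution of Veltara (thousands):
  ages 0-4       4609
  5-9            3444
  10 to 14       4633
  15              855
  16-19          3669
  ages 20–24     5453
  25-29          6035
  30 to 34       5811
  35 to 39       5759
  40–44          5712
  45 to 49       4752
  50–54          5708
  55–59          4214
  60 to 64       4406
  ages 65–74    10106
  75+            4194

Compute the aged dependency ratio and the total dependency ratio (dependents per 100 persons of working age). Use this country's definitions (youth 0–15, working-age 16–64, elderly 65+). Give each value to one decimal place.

0–15: 4609 + 3444 + 4633 + 855 = 13541
16–64: 3669 + 5453 + 6035 + 5811 + 5759 + 5712 + 4752 + 5708 + 4214 + 4406 = 51519
65+: 10106 + 4194 = 14300
Old-age dependency ratio = 14300 / 51519 × 100 = 27.8
Total dependency ratio = (13541 + 14300) / 51519 × 100 = 27841 / 51519 × 100 = 54.0

Old-age dependency ratio: 27.8
Total dependency ratio: 54.0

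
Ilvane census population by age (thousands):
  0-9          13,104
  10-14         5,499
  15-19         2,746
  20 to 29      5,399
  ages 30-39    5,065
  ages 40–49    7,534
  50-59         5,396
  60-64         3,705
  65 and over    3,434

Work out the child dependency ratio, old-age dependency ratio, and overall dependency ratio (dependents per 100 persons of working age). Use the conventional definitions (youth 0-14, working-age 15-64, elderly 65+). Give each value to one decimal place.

Youth dependency ratio: 62.3
Old-age dependency ratio: 11.5
Total dependency ratio: 73.8

0–14: 13,104 + 5,499 = 18,603
15–64: 2,746 + 5,399 + 5,065 + 7,534 + 5,396 + 3,705 = 29,845
65+: 3,434
Youth dependency ratio = 18,603 / 29,845 × 100 = 62.3
Old-age dependency ratio = 3,434 / 29,845 × 100 = 11.5
Total dependency ratio = (18,603 + 3,434) / 29,845 × 100 = 22,037 / 29,845 × 100 = 73.8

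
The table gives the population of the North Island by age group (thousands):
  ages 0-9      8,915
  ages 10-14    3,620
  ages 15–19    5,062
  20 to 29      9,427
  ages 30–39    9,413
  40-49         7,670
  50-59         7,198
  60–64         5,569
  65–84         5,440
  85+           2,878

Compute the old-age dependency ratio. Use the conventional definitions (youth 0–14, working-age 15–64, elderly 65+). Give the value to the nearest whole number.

0–14: 8,915 + 3,620 = 12,535
15–64: 5,062 + 9,427 + 9,413 + 7,670 + 7,198 + 5,569 = 44,339
65+: 5,440 + 2,878 = 8,318
Old-age dependency ratio = 8,318 / 44,339 × 100 = 19

Old-age dependency ratio: 19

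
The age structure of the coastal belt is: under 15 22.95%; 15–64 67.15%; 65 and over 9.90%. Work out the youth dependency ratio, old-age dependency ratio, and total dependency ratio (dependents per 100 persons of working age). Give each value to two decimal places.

Youth dependency ratio: 34.18
Old-age dependency ratio: 14.74
Total dependency ratio: 48.92

Youth dependency ratio = 22.95 / 67.15 × 100 = 34.18
Old-age dependency ratio = 9.90 / 67.15 × 100 = 14.74
Total dependency ratio = (22.95 + 9.90) / 67.15 × 100 = 32.85 / 67.15 × 100 = 48.92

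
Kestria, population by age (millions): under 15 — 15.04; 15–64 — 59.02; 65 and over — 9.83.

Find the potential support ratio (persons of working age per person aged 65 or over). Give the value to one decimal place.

Potential support ratio = 59.02 / 9.83 = 6.0

Potential support ratio: 6.0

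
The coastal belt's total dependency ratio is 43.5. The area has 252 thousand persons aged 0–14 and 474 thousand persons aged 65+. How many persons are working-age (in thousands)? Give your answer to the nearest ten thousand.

Working-age: 1,670

Total dependency ratio = (youth + elderly) / working-age × 100
43.5 = (252 + 474) / W × 100
⇒ 1,670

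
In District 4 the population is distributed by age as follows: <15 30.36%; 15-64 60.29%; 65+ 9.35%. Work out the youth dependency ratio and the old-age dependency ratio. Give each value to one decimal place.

Youth dependency ratio = 30.36 / 60.29 × 100 = 50.4
Old-age dependency ratio = 9.35 / 60.29 × 100 = 15.5

Youth dependency ratio: 50.4
Old-age dependency ratio: 15.5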